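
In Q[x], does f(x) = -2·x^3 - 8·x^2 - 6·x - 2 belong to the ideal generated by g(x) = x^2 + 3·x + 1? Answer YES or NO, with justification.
NO

In Q[x] the ideal (g) consists of all multiples of g, so f ∈ (g) iff g | f, i.e. iff the remainder of f on division by g is 0. Divide f by g (g is monic, so eliminate the leading term of the running remainder at each step):
  leading term -2·x^3: subtract (-2·x)·g(x) = -2·x^3 - 6·x^2 - 2·x, leaving -2·x^2 - 4·x - 2
  leading term -2·x^2: subtract (-2)·g(x) = -2·x^2 - 6·x - 2, leaving 2·x
The remainder r(x) = 2·x ≠ 0 (and deg r < deg g), so g ∤ f, i.e. f ∉ (g).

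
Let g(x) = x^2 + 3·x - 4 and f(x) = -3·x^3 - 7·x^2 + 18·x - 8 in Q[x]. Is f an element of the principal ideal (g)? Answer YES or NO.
YES

In Q[x] the ideal (g) consists of all multiples of g, so f ∈ (g) iff g | f, i.e. iff the remainder of f on division by g is 0. Divide f by g (g is monic, so eliminate the leading term of the running remainder at each step):
  leading term -3·x^3: subtract (-3·x)·g(x) = -3·x^3 - 9·x^2 + 12·x, leaving 2·x^2 + 6·x - 8
  leading term 2·x^2: subtract (2)·g(x) = 2·x^2 + 6·x - 8, leaving 0
The remainder is 0, so f(x) = g(x) · h(x) with h(x) = 2 - 3·x. Hence g | f, i.e. f ∈ (g).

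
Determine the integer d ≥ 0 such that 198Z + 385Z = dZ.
(198, 385) = (11); d = 11

In the PID Z, (a, b) is generated by gcd(a, b). Compute gcd(385, 198) with the extended Euclidean algorithm, tracking rows (r, s, t) with s·385 + t·198 = r:
  row A: (385, 1, 0)   [1·385 + 0·198 = 385]
  row B: (198, 0, 1)   [0·385 + 1·198 = 198]
  385 = 1·198 + 187   → row C = row A − 1·row B = (187, 1, −1)   [check: 1·385 − 1·198 = 187]
  198 = 1·187 + 11   → row D = row B − 1·row C = (11, −1, 2)   [check: −1·385 + 2·198 = 11]
  187 = 17·11 + 0   → remainder 0, stop. gcd = 11 (last nonzero row D).
So gcd(198, 385) = 11, with Bézout identity −1·385 + 2·198 = 11. Containment (⊇): the Bézout identity exhibits 11 as an element of (198, 385), giving (11) ⊆ (198, 385). Containment (⊆): since 11 | 198 and 11 | 385 (198 = 11·18, 385 = 11·35), every Z-linear combination of 198 and 385 is divisible by 11, so (198, 385) ⊆ (11). Therefore (198, 385) = (11), d = 11.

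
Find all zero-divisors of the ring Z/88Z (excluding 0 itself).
nonzero zero-divisors of Z/88Z = {2, 4, 6, 8, 10, 11, 12, 14, 16, 18, 20, 22, 24, 26, 28, 30, 32, 33, 34, 36, 38, 40, 42, 44, 46, 48, 50, 52, 54, 55, 56, 58, 60, 62, 64, 66, 68, 70, 72, 74, 76, 77, 78, 80, 82, 84, 86}

An element a ∈ Z/88Z (with a ≠ 0) is a zero-divisor iff gcd(a, 88) > 1 (because a is a unit precisely when gcd(a, n) = 1, and in Z/nZ every nonzero, non-unit element is a zero-divisor). Scan a = 1, ..., 87 and keep those with gcd(a, 88) > 1:
  gcd(2, 88) = 2, gcd(4, 88) = 4, gcd(6, 88) = 2, gcd(8, 88) = 8, gcd(10, 88) = 2, gcd(11, 88) = 11, gcd(12, 88) = 4, gcd(14, 88) = 2, gcd(16, 88) = 8, gcd(18, 88) = 2, gcd(20, 88) = 4, gcd(22, 88) = 22, gcd(24, 88) = 8, gcd(26, 88) = 2, gcd(28, 88) = 4, gcd(30, 88) = 2, gcd(32, 88) = 8, gcd(33, 88) = 11, gcd(34, 88) = 2, gcd(36, 88) = 4, gcd(38, 88) = 2, gcd(40, 88) = 8, gcd(42, 88) = 2, gcd(44, 88) = 44, gcd(46, 88) = 2, gcd(48, 88) = 8, gcd(50, 88) = 2, gcd(52, 88) = 4, gcd(54, 88) = 2, gcd(55, 88) = 11, gcd(56, 88) = 8, gcd(58, 88) = 2, gcd(60, 88) = 4, gcd(62, 88) = 2, gcd(64, 88) = 8, gcd(66, 88) = 22, gcd(68, 88) = 4, gcd(70, 88) = 2, gcd(72, 88) = 8, gcd(74, 88) = 2, gcd(76, 88) = 4, gcd(77, 88) = 11, gcd(78, 88) = 2, gcd(80, 88) = 8, gcd(82, 88) = 2, gcd(84, 88) = 4, gcd(86, 88) = 2.
All other a ∈ {1, ..., 87} have gcd(a, 88) = 1 and are units. So the nonzero zero-divisors are exactly the 47 values of a appearing in this scan.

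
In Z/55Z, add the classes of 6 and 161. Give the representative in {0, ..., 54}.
2

Reduce the summands first: 161 ≡ 51 (mod 55), so 6 + 161 ≡ 6 + 51 (mod 55). 6 + 51 = 57; 57 = 1·55 + 2, so (6 + 161) mod 55 = 2.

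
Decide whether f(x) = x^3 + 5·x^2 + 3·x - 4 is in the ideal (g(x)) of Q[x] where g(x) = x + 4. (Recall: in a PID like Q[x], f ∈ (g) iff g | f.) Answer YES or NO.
YES

In Q[x] the ideal (g) consists of all multiples of g, so f ∈ (g) iff g | f, i.e. iff the remainder of f on division by g is 0. Divide f by g (g is monic, so eliminate the leading term of the running remainder at each step):
  leading term x^3: subtract (x^2)·g(x) = x^3 + 4·x^2, leaving x^2 + 3·x - 4
  leading term x^2: subtract (x)·g(x) = x^2 + 4·x, leaving -x - 4
  leading term -x: subtract (-1)·g(x) = -x - 4, leaving 0
The remainder is 0, so f(x) = g(x) · h(x) with h(x) = x^2 + x - 1. Hence g | f, i.e. f ∈ (g).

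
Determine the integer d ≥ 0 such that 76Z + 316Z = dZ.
(76, 316) = (4); d = 4

In the PID Z, (a, b) is generated by gcd(a, b). Compute gcd(316, 76) with the extended Euclidean algorithm, tracking rows (r, s, t) with s·316 + t·76 = r:
  row A: (316, 1, 0)   [1·316 + 0·76 = 316]
  row B: (76, 0, 1)   [0·316 + 1·76 = 76]
  316 = 4·76 + 12   → row C = row A − 4·row B = (12, 1, −4)   [check: 1·316 − 4·76 = 12]
  76 = 6·12 + 4   → row D = row B − 6·row C = (4, −6, 25)   [check: −6·316 + 25·76 = 4]
  12 = 3·4 + 0   → remainder 0, stop. gcd = 4 (last nonzero row D).
So gcd(76, 316) = 4, with Bézout identity −6·316 + 25·76 = 4. Containment (⊇): the Bézout identity exhibits 4 as an element of (76, 316), giving (4) ⊆ (76, 316). Containment (⊆): since 4 | 76 and 4 | 316 (76 = 4·19, 316 = 4·79), every Z-linear combination of 76 and 316 is divisible by 4, so (76, 316) ⊆ (4). Therefore (76, 316) = (4), d = 4.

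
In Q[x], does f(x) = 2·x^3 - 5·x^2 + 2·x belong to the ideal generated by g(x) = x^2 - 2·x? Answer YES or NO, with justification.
YES

In Q[x] the ideal (g) consists of all multiples of g, so f ∈ (g) iff g | f, i.e. iff the remainder of f on division by g is 0. Divide f by g (g is monic, so eliminate the leading term of the running remainder at each step):
  leading term 2·x^3: subtract (2·x)·g(x) = 2·x^3 - 4·x^2, leaving -x^2 + 2·x
  leading term -x^2: subtract (-1)·g(x) = -x^2 + 2·x, leaving 0
The remainder is 0, so f(x) = g(x) · h(x) with h(x) = 2·x - 1. Hence g | f, i.e. f ∈ (g).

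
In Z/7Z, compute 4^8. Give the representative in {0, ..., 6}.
Use repeated squaring. Binary(8) = 1000. Walk through the bits of the exponent 8 left-to-right: at each bit after the leading one, square the running value, then multiply by 4 if the bit is 1 (always reducing mod 7):
  bit 1 = 1 (leading): start with 4.
  bit 2 = 0: square 4^2 = 16 ≡ 2 (mod 7).
  bit 3 = 0: square 2^2 = 4 (mod 7).
  bit 4 = 0: square 4^2 = 16 ≡ 2 (mod 7).
Final value: 4^8 ≡ 2 (mod 7).

Final answer: 2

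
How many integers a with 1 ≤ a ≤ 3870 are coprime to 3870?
The number of a ∈ {1, ..., 3870} with gcd(a, 3870) = 1 is by definition Euler's totient φ(3870). φ is multiplicative, with φ(p^e) = p^e − p^(e−1). Factorise 3870 = 2 · 3^2 · 5 · 43. Then
  φ(3870) = (2 − 1) · (3^2 − 3^1) · (5 − 1) · (43 − 1) = 1 · 6 · 4 · 42 = 1008.
So there are 1008 such integers.

Final answer: 1008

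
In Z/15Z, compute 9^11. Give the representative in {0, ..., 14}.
Use repeated squaring. Binary(11) = 1011. Walk through the bits of the exponent 11 left-to-right: at each bit after the leading one, square the running value, then multiply by 9 if the bit is 1 (always reducing mod 15):
  bit 1 = 1 (leading): start with 9.
  bit 2 = 0: square 9^2 = 81 ≡ 6 (mod 15).
  bit 3 = 1: square 6^2 = 36 ≡ 6; bit is 1, so multiply 6·9 = 54 ≡ 9 (mod 15).
  bit 4 = 1: square 9^2 = 81 ≡ 6; bit is 1, so multiply 6·9 = 54 ≡ 9 (mod 15).
Final value: 9^11 ≡ 9 (mod 15).

Final answer: 9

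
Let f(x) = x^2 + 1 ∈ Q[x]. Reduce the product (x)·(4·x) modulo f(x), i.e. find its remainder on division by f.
First multiply in Q[x] without reducing: a · b = 4·x^2. Now divide by f(x) = x^2 + 1, eliminating the leading term at each step:
  leading term 4·x^2: subtract (4)·f(x) = 4·x^2 + 4, leaving -4
The degree is now < 2, so this is the remainder. Hence a · b ≡ -4 in Q[x]/(f).

Final answer: a · b ≡ -4 (mod f(x))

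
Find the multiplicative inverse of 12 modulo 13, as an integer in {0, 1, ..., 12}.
Apply the extended Euclidean algorithm to (13, 12), tracking rows (r, s, t) with s·13 + t·12 = r. Each division r_prev = q·r_cur + r_new produces the new row as (previous row) − q·(current row):
  row A: (13, 1, 0)   [1·13 + 0·12 = 13]
  row B: (12, 0, 1)   [0·13 + 1·12 = 12]
  13 = 1·12 + 1   → row C = row A − 1·row B = (1, 1, −1)   [check: 1·13 − 1·12 = 1]
  12 = 12·1 + 0   → remainder 0, stop. gcd = 1 (last nonzero row C).
The gcd is 1, so 12 is invertible mod 13. The last nonzero row gives 1·13 − 1·12 = 1, so t = −1. So 12^(−1) ≡ −1 ≡ 12 (mod 13). Verify: 12 · 12 = 144 ≡ 1 (mod 13). ✓

Final answer: 12^(−1) ≡ 12 (mod 13)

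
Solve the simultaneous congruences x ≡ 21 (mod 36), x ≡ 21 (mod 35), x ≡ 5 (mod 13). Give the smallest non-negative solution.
The moduli 36, 35, 13 are pairwise coprime, so by the CRT there is a unique solution mod 36·35·13 = 16380.
Solve by successive substitution. Start with x ≡ 21 (mod 36).
  Combine with x ≡ 21 (mod 35): write x = 21 + 36·t and require 21 + 36·t ≡ 21 (mod 35), i.e. 36·t ≡ 21 − 21 ≡ 0 (mod 35). Since 36^(−1) ≡ 1 (mod 35) (36 ≡ 1 (mod 35)), t ≡ 1·0 ≡ 0 (mod 35). So x ≡ 21 + 36·0 = 21 (mod 1260).
  Combine with x ≡ 5 (mod 13): write x = 21 + 1260·t and require 21 + 1260·t ≡ 5 (mod 13), i.e. 1260·t ≡ 5 − 21 ≡ 10 (mod 13). Since 1260^(−1) ≡ 12 (mod 13) (1260 ≡ 12 (mod 13)), t ≡ 12·10 ≡ 3 (mod 13). So x ≡ 21 + 1260·3 = 3801 (mod 16380).
Unique solution in [0, 16380): x = 3801.

Final answer: x ≡ 3801 (mod 16380); the representative in [0, 16380) is 3801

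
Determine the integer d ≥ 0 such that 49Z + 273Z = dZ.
In the PID Z, (a, b) is generated by gcd(a, b). Compute gcd(273, 49) with the extended Euclidean algorithm, tracking rows (r, s, t) with s·273 + t·49 = r:
  row A: (273, 1, 0)   [1·273 + 0·49 = 273]
  row B: (49, 0, 1)   [0·273 + 1·49 = 49]
  273 = 5·49 + 28   → row C = row A − 5·row B = (28, 1, −5)   [check: 1·273 − 5·49 = 28]
  49 = 1·28 + 21   → row D = row B − 1·row C = (21, −1, 6)   [check: −1·273 + 6·49 = 21]
  28 = 1·21 + 7   → row E = row C − 1·row D = (7, 2, −11)   [check: 2·273 − 11·49 = 7]
  21 = 3·7 + 0   → remainder 0, stop. gcd = 7 (last nonzero row E).
So gcd(49, 273) = 7, with Bézout identity 2·273 − 11·49 = 7. Containment (⊇): the Bézout identity exhibits 7 as an element of (49, 273), giving (7) ⊆ (49, 273). Containment (⊆): since 7 | 49 and 7 | 273 (49 = 7·7, 273 = 7·39), every Z-linear combination of 49 and 273 is divisible by 7, so (49, 273) ⊆ (7). Therefore (49, 273) = (7), d = 7.

Final answer: (49, 273) = (7); d = 7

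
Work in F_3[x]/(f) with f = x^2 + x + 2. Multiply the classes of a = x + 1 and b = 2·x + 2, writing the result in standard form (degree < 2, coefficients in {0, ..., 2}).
Multiply as integer polynomials: a · b = 2·x^2 + 4·x + 2. Reducing coefficients mod 3: a · b ≡ 2·x^2 + x + 2. Now divide by f(x) = x^2 + x + 2 in F_3[x], eliminating the leading term at each step:
  leading term 2·x^2: subtract (2)·f(x) = 2·x^2 + 2·x + 1, leaving 2·x + 1 (coefficients mod 3)
The degree is now < 2, so this is the remainder. Hence a · b ≡ 2·x + 1 in F_3[x]/(f).

Final answer: a · b ≡ 2·x + 1 (mod f(x))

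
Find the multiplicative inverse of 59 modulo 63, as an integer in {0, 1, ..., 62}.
59^(−1) ≡ 47 (mod 63)

Apply the extended Euclidean algorithm to (63, 59), tracking rows (r, s, t) with s·63 + t·59 = r. Each division r_prev = q·r_cur + r_new produces the new row as (previous row) − q·(current row):
  row A: (63, 1, 0)   [1·63 + 0·59 = 63]
  row B: (59, 0, 1)   [0·63 + 1·59 = 59]
  63 = 1·59 + 4   → row C = row A − 1·row B = (4, 1, −1)   [check: 1·63 − 1·59 = 4]
  59 = 14·4 + 3   → row D = row B − 14·row C = (3, −14, 15)   [check: −14·63 + 15·59 = 3]
  4 = 1·3 + 1   → row E = row C − 1·row D = (1, 15, −16)   [check: 15·63 − 16·59 = 1]
  3 = 3·1 + 0   → remainder 0, stop. gcd = 1 (last nonzero row E).
The gcd is 1, so 59 is invertible mod 63. The last nonzero row gives 15·63 − 16·59 = 1, so t = −16. So 59^(−1) ≡ −16 ≡ 47 (mod 63). Verify: 59 · 47 = 2773 ≡ 1 (mod 63). ✓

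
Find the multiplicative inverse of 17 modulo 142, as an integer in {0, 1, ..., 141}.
Apply the extended Euclidean algorithm to (142, 17), tracking rows (r, s, t) with s·142 + t·17 = r. Each division r_prev = q·r_cur + r_new produces the new row as (previous row) − q·(current row):
  row A: (142, 1, 0)   [1·142 + 0·17 = 142]
  row B: (17, 0, 1)   [0·142 + 1·17 = 17]
  142 = 8·17 + 6   → row C = row A − 8·row B = (6, 1, −8)   [check: 1·142 − 8·17 = 6]
  17 = 2·6 + 5   → row D = row B − 2·row C = (5, −2, 17)   [check: −2·142 + 17·17 = 5]
  6 = 1·5 + 1   → row E = row C − 1·row D = (1, 3, −25)   [check: 3·142 − 25·17 = 1]
  5 = 5·1 + 0   → remainder 0, stop. gcd = 1 (last nonzero row E).
The gcd is 1, so 17 is invertible mod 142. The last nonzero row gives 3·142 − 25·17 = 1, so t = −25. So 17^(−1) ≡ −25 ≡ 117 (mod 142). Verify: 17 · 117 = 1989 ≡ 1 (mod 142). ✓

Final answer: 17^(−1) ≡ 117 (mod 142)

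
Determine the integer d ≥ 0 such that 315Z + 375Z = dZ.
(315, 375) = (15); d = 15

In the PID Z, (a, b) is generated by gcd(a, b). Compute gcd(375, 315) with the extended Euclidean algorithm, tracking rows (r, s, t) with s·375 + t·315 = r:
  row A: (375, 1, 0)   [1·375 + 0·315 = 375]
  row B: (315, 0, 1)   [0·375 + 1·315 = 315]
  375 = 1·315 + 60   → row C = row A − 1·row B = (60, 1, −1)   [check: 1·375 − 1·315 = 60]
  315 = 5·60 + 15   → row D = row B − 5·row C = (15, −5, 6)   [check: −5·375 + 6·315 = 15]
  60 = 4·15 + 0   → remainder 0, stop. gcd = 15 (last nonzero row D).
So gcd(315, 375) = 15, with Bézout identity −5·375 + 6·315 = 15. Containment (⊇): the Bézout identity exhibits 15 as an element of (315, 375), giving (15) ⊆ (315, 375). Containment (⊆): since 15 | 315 and 15 | 375 (315 = 15·21, 375 = 15·25), every Z-linear combination of 315 and 375 is divisible by 15, so (315, 375) ⊆ (15). Therefore (315, 375) = (15), d = 15.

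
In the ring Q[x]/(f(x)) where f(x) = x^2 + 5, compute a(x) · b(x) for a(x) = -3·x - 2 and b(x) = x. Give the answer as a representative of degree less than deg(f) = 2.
First multiply in Q[x] without reducing: a · b = -3·x^2 - 2·x. Now divide by f(x) = x^2 + 5, eliminating the leading term at each step:
  leading term -3·x^2: subtract (-3)·f(x) = -3·x^2 - 15, leaving 15 - 2·x
The degree is now < 2, so this is the remainder. Hence a · b ≡ 15 - 2·x in Q[x]/(f).

Final answer: a · b ≡ 15 - 2·x (mod f(x))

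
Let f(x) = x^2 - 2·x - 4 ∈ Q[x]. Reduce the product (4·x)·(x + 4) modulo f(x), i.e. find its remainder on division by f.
a · b ≡ 24·x + 16 (mod f(x))

First multiply in Q[x] without reducing: a · b = 4·x^2 + 16·x. Now divide by f(x) = x^2 - 2·x - 4, eliminating the leading term at each step:
  leading term 4·x^2: subtract (4)·f(x) = 4·x^2 - 8·x - 16, leaving 24·x + 16
The degree is now < 2, so this is the remainder. Hence a · b ≡ 24·x + 16 in Q[x]/(f).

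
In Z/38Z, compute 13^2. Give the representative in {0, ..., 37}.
Use repeated squaring. Binary(2) = 10. Walk through the bits of the exponent 2 left-to-right: at each bit after the leading one, square the running value, then multiply by 13 if the bit is 1 (always reducing mod 38):
  bit 1 = 1 (leading): start with 13.
  bit 2 = 0: square 13^2 = 169 ≡ 17 (mod 38).
Final value: 13^2 ≡ 17 (mod 38).

Final answer: 17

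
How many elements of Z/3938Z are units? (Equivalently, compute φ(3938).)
Z/3938Z has φ(3938) = 1780 units

An element a ∈ Z/3938Z is a unit iff gcd(a, 3938) = 1, so the number of units is φ(3938). φ is multiplicative, with φ(p^e) = p^e − p^(e−1). Factorise 3938 = 2 · 11 · 179. Then
  φ(3938) = (2 − 1) · (11 − 1) · (179 − 1) = 1 · 10 · 178 = 1780.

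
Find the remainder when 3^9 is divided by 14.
13

Use repeated squaring. Binary(9) = 1001. Walk through the bits of the exponent 9 left-to-right: at each bit after the leading one, square the running value, then multiply by 3 if the bit is 1 (always reducing mod 14):
  bit 1 = 1 (leading): start with 3.
  bit 2 = 0: square 3^2 = 9 (mod 14).
  bit 3 = 0: square 9^2 = 81 ≡ 11 (mod 14).
  bit 4 = 1: square 11^2 = 121 ≡ 9; bit is 1, so multiply 9·3 = 27 ≡ 13 (mod 14).
Final value: 3^9 ≡ 13 (mod 14).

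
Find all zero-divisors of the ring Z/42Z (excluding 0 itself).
An element a ∈ Z/42Z (with a ≠ 0) is a zero-divisor iff gcd(a, 42) > 1 (because a is a unit precisely when gcd(a, n) = 1, and in Z/nZ every nonzero, non-unit element is a zero-divisor). Scan a = 1, ..., 41 and keep those with gcd(a, 42) > 1:
  gcd(2, 42) = 2, gcd(3, 42) = 3, gcd(4, 42) = 2, gcd(6, 42) = 6, gcd(7, 42) = 7, gcd(8, 42) = 2, gcd(9, 42) = 3, gcd(10, 42) = 2, gcd(12, 42) = 6, gcd(14, 42) = 14, gcd(15, 42) = 3, gcd(16, 42) = 2, gcd(18, 42) = 6, gcd(20, 42) = 2, gcd(21, 42) = 21, gcd(22, 42) = 2, gcd(24, 42) = 6, gcd(26, 42) = 2, gcd(27, 42) = 3, gcd(28, 42) = 14, gcd(30, 42) = 6, gcd(32, 42) = 2, gcd(33, 42) = 3, gcd(34, 42) = 2, gcd(35, 42) = 7, gcd(36, 42) = 6, gcd(38, 42) = 2, gcd(39, 42) = 3, gcd(40, 42) = 2.
All other a ∈ {1, ..., 41} have gcd(a, 42) = 1 and are units. So the nonzero zero-divisors are exactly the 29 values of a appearing in this scan.

Final answer: nonzero zero-divisors of Z/42Z = {2, 3, 4, 6, 7, 8, 9, 10, 12, 14, 15, 16, 18, 20, 21, 22, 24, 26, 27, 28, 30, 32, 33, 34, 35, 36, 38, 39, 40}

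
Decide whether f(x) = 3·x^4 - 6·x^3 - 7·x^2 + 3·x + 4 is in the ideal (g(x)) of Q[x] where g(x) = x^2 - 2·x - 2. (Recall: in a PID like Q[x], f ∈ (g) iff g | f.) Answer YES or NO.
In Q[x] the ideal (g) consists of all multiples of g, so f ∈ (g) iff g | f, i.e. iff the remainder of f on division by g is 0. Divide f by g (g is monic, so eliminate the leading term of the running remainder at each step):
  leading term 3·x^4: subtract (3·x^2)·g(x) = 3·x^4 - 6·x^3 - 6·x^2, leaving -x^2 + 3·x + 4
  leading term -x^2: subtract (-1)·g(x) = -x^2 + 2·x + 2, leaving x + 2
The remainder r(x) = x + 2 ≠ 0 (and deg r < deg g), so g ∤ f, i.e. f ∉ (g).

Final answer: NO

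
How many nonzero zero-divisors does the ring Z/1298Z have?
Z/1298Z has 717 nonzero zero-divisors

In Z/1298Z each nonzero element is either a unit (gcd with 1298 is 1) or a zero-divisor (gcd > 1). The number of units is φ(1298): factorise 1298 = 2 · 11 · 59, so φ(1298) = (2 − 1) · (11 − 1) · (59 − 1) = 1 · 10 · 58 = 580. The nonzero elements number 1298 − 1 = 1297. Hence the nonzero zero-divisors number 1297 − 580 = 717.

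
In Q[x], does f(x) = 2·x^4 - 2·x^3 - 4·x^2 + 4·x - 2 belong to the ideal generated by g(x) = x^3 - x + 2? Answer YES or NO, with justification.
NO

In Q[x] the ideal (g) consists of all multiples of g, so f ∈ (g) iff g | f, i.e. iff the remainder of f on division by g is 0. Divide f by g (g is monic, so eliminate the leading term of the running remainder at each step):
  leading term 2·x^4: subtract (2·x)·g(x) = 2·x^4 - 2·x^2 + 4·x, leaving -2·x^3 - 2·x^2 - 2
  leading term -2·x^3: subtract (-2)·g(x) = -2·x^3 + 2·x - 4, leaving -2·x^2 - 2·x + 2
The remainder r(x) = -2·x^2 - 2·x + 2 ≠ 0 (and deg r < deg g), so g ∤ f, i.e. f ∉ (g).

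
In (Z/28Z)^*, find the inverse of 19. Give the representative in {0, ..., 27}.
19^(−1) ≡ 3 (mod 28)

Apply the extended Euclidean algorithm to (28, 19), tracking rows (r, s, t) with s·28 + t·19 = r. Each division r_prev = q·r_cur + r_new produces the new row as (previous row) − q·(current row):
  row A: (28, 1, 0)   [1·28 + 0·19 = 28]
  row B: (19, 0, 1)   [0·28 + 1·19 = 19]
  28 = 1·19 + 9   → row C = row A − 1·row B = (9, 1, −1)   [check: 1·28 − 1·19 = 9]
  19 = 2·9 + 1   → row D = row B − 2·row C = (1, −2, 3)   [check: −2·28 + 3·19 = 1]
  9 = 9·1 + 0   → remainder 0, stop. gcd = 1 (last nonzero row D).
The gcd is 1, so 19 is invertible mod 28. The last nonzero row gives −2·28 + 3·19 = 1, so t = 3. So 19^(−1) ≡ 3 (mod 28). Verify: 19 · 3 = 57 ≡ 1 (mod 28). ✓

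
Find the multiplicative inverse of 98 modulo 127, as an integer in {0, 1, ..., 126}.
98^(−1) ≡ 35 (mod 127)

Apply the extended Euclidean algorithm to (127, 98), tracking rows (r, s, t) with s·127 + t·98 = r. Each division r_prev = q·r_cur + r_new produces the new row as (previous row) − q·(current row):
  row A: (127, 1, 0)   [1·127 + 0·98 = 127]
  row B: (98, 0, 1)   [0·127 + 1·98 = 98]
  127 = 1·98 + 29   → row C = row A − 1·row B = (29, 1, −1)   [check: 1·127 − 1·98 = 29]
  98 = 3·29 + 11   → row D = row B − 3·row C = (11, −3, 4)   [check: −3·127 + 4·98 = 11]
  29 = 2·11 + 7   → row E = row C − 2·row D = (7, 7, −9)   [check: 7·127 − 9·98 = 7]
  11 = 1·7 + 4   → row F = row D − 1·row E = (4, −10, 13)   [check: −10·127 + 13·98 = 4]
  7 = 1·4 + 3   → row G = row E − 1·row F = (3, 17, −22)   [check: 17·127 − 22·98 = 3]
  4 = 1·3 + 1   → row H = row F − 1·row G = (1, −27, 35)   [check: −27·127 + 35·98 = 1]
  3 = 3·1 + 0   → remainder 0, stop. gcd = 1 (last nonzero row H).
The gcd is 1, so 98 is invertible mod 127. The last nonzero row gives −27·127 + 35·98 = 1, so t = 35. So 98^(−1) ≡ 35 (mod 127). Verify: 98 · 35 = 3430 ≡ 1 (mod 127). ✓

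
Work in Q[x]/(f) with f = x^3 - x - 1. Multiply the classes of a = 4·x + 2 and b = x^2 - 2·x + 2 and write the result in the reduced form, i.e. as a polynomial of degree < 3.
First multiply in Q[x] without reducing: a · b = 4·x^3 - 6·x^2 + 4·x + 4. Now divide by f(x) = x^3 - x - 1, eliminating the leading term at each step:
  leading term 4·x^3: subtract (4)·f(x) = 4·x^3 - 4·x - 4, leaving -6·x^2 + 8·x + 8
The degree is now < 3, so this is the remainder. Hence a · b ≡ -6·x^2 + 8·x + 8 in Q[x]/(f).

Final answer: a · b ≡ -6·x^2 + 8·x + 8 (mod f(x))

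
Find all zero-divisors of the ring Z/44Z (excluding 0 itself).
An element a ∈ Z/44Z (with a ≠ 0) is a zero-divisor iff gcd(a, 44) > 1 (because a is a unit precisely when gcd(a, n) = 1, and in Z/nZ every nonzero, non-unit element is a zero-divisor). Scan a = 1, ..., 43 and keep those with gcd(a, 44) > 1:
  gcd(2, 44) = 2, gcd(4, 44) = 4, gcd(6, 44) = 2, gcd(8, 44) = 4, gcd(10, 44) = 2, gcd(11, 44) = 11, gcd(12, 44) = 4, gcd(14, 44) = 2, gcd(16, 44) = 4, gcd(18, 44) = 2, gcd(20, 44) = 4, gcd(22, 44) = 22, gcd(24, 44) = 4, gcd(26, 44) = 2, gcd(28, 44) = 4, gcd(30, 44) = 2, gcd(32, 44) = 4, gcd(33, 44) = 11, gcd(34, 44) = 2, gcd(36, 44) = 4, gcd(38, 44) = 2, gcd(40, 44) = 4, gcd(42, 44) = 2.
All other a ∈ {1, ..., 43} have gcd(a, 44) = 1 and are units. So the nonzero zero-divisors are exactly the 23 values of a appearing in this scan.

Final answer: nonzero zero-divisors of Z/44Z = {2, 4, 6, 8, 10, 11, 12, 14, 16, 18, 20, 22, 24, 26, 28, 30, 32, 33, 34, 36, 38, 40, 42}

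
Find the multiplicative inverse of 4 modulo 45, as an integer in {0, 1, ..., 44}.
Apply the extended Euclidean algorithm to (45, 4), tracking rows (r, s, t) with s·45 + t·4 = r. Each division r_prev = q·r_cur + r_new produces the new row as (previous row) − q·(current row):
  row A: (45, 1, 0)   [1·45 + 0·4 = 45]
  row B: (4, 0, 1)   [0·45 + 1·4 = 4]
  45 = 11·4 + 1   → row C = row A − 11·row B = (1, 1, −11)   [check: 1·45 − 11·4 = 1]
  4 = 4·1 + 0   → remainder 0, stop. gcd = 1 (last nonzero row C).
The gcd is 1, so 4 is invertible mod 45. The last nonzero row gives 1·45 − 11·4 = 1, so t = −11. So 4^(−1) ≡ −11 ≡ 34 (mod 45). Verify: 4 · 34 = 136 ≡ 1 (mod 45). ✓

Final answer: 4^(−1) ≡ 34 (mod 45)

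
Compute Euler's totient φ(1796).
φ is multiplicative, with φ(p^e) = p^e − p^(e−1). Factorise 1796 = 2^2 · 449. Then
  φ(1796) = (2^2 − 2^1) · (449 − 1) = 2 · 448 = 896.

Final answer: φ(1796) = 896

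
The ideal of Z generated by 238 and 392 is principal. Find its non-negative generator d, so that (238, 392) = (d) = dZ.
In the PID Z, (a, b) is generated by gcd(a, b). Compute gcd(392, 238) with the extended Euclidean algorithm, tracking rows (r, s, t) with s·392 + t·238 = r:
  row A: (392, 1, 0)   [1·392 + 0·238 = 392]
  row B: (238, 0, 1)   [0·392 + 1·238 = 238]
  392 = 1·238 + 154   → row C = row A − 1·row B = (154, 1, −1)   [check: 1·392 − 1·238 = 154]
  238 = 1·154 + 84   → row D = row B − 1·row C = (84, −1, 2)   [check: −1·392 + 2·238 = 84]
  154 = 1·84 + 70   → row E = row C − 1·row D = (70, 2, −3)   [check: 2·392 − 3·238 = 70]
  84 = 1·70 + 14   → row F = row D − 1·row E = (14, −3, 5)   [check: −3·392 + 5·238 = 14]
  70 = 5·14 + 0   → remainder 0, stop. gcd = 14 (last nonzero row F).
So gcd(238, 392) = 14, with Bézout identity −3·392 + 5·238 = 14. Containment (⊇): the Bézout identity exhibits 14 as an element of (238, 392), giving (14) ⊆ (238, 392). Containment (⊆): since 14 | 238 and 14 | 392 (238 = 14·17, 392 = 14·28), every Z-linear combination of 238 and 392 is divisible by 14, so (238, 392) ⊆ (14). Therefore (238, 392) = (14), d = 14.

Final answer: (238, 392) = (14); d = 14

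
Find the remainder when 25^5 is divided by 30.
Use repeated squaring. Binary(5) = 101. Walk through the bits of the exponent 5 left-to-right: at each bit after the leading one, square the running value, then multiply by 25 if the bit is 1 (always reducing mod 30):
  bit 1 = 1 (leading): start with 25.
  bit 2 = 0: square 25^2 = 625 ≡ 25 (mod 30).
  bit 3 = 1: square 25^2 = 625 ≡ 25; bit is 1, so multiply 25·25 = 625 ≡ 25 (mod 30).
Final value: 25^5 ≡ 25 (mod 30).

Final answer: 25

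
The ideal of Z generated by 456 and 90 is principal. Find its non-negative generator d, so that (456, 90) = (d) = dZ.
(456, 90) = (6); d = 6

In the PID Z, (a, b) is generated by gcd(a, b). Compute gcd(456, 90) with the extended Euclidean algorithm, tracking rows (r, s, t) with s·456 + t·90 = r:
  row A: (456, 1, 0)   [1·456 + 0·90 = 456]
  row B: (90, 0, 1)   [0·456 + 1·90 = 90]
  456 = 5·90 + 6   → row C = row A − 5·row B = (6, 1, −5)   [check: 1·456 − 5·90 = 6]
  90 = 15·6 + 0   → remainder 0, stop. gcd = 6 (last nonzero row C).
So gcd(456, 90) = 6, with Bézout identity 1·456 − 5·90 = 6. Containment (⊇): the Bézout identity exhibits 6 as an element of (456, 90), giving (6) ⊆ (456, 90). Containment (⊆): since 6 | 456 and 6 | 90 (456 = 6·76, 90 = 6·15), every Z-linear combination of 456 and 90 is divisible by 6, so (456, 90) ⊆ (6). Therefore (456, 90) = (6), d = 6.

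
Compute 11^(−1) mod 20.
11^(−1) ≡ 11 (mod 20)

Apply the extended Euclidean algorithm to (20, 11), tracking rows (r, s, t) with s·20 + t·11 = r. Each division r_prev = q·r_cur + r_new produces the new row as (previous row) − q·(current row):
  row A: (20, 1, 0)   [1·20 + 0·11 = 20]
  row B: (11, 0, 1)   [0·20 + 1·11 = 11]
  20 = 1·11 + 9   → row C = row A − 1·row B = (9, 1, −1)   [check: 1·20 − 1·11 = 9]
  11 = 1·9 + 2   → row D = row B − 1·row C = (2, −1, 2)   [check: −1·20 + 2·11 = 2]
  9 = 4·2 + 1   → row E = row C − 4·row D = (1, 5, −9)   [check: 5·20 − 9·11 = 1]
  2 = 2·1 + 0   → remainder 0, stop. gcd = 1 (last nonzero row E).
The gcd is 1, so 11 is invertible mod 20. The last nonzero row gives 5·20 − 9·11 = 1, so t = −9. So 11^(−1) ≡ −9 ≡ 11 (mod 20). Verify: 11 · 11 = 121 ≡ 1 (mod 20). ✓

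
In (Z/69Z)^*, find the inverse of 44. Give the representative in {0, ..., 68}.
44^(−1) ≡ 11 (mod 69)

Apply the extended Euclidean algorithm to (69, 44), tracking rows (r, s, t) with s·69 + t·44 = r. Each division r_prev = q·r_cur + r_new produces the new row as (previous row) − q·(current row):
  row A: (69, 1, 0)   [1·69 + 0·44 = 69]
  row B: (44, 0, 1)   [0·69 + 1·44 = 44]
  69 = 1·44 + 25   → row C = row A − 1·row B = (25, 1, −1)   [check: 1·69 − 1·44 = 25]
  44 = 1·25 + 19   → row D = row B − 1·row C = (19, −1, 2)   [check: −1·69 + 2·44 = 19]
  25 = 1·19 + 6   → row E = row C − 1·row D = (6, 2, −3)   [check: 2·69 − 3·44 = 6]
  19 = 3·6 + 1   → row F = row D − 3·row E = (1, −7, 11)   [check: −7·69 + 11·44 = 1]
  6 = 6·1 + 0   → remainder 0, stop. gcd = 1 (last nonzero row F).
The gcd is 1, so 44 is invertible mod 69. The last nonzero row gives −7·69 + 11·44 = 1, so t = 11. So 44^(−1) ≡ 11 (mod 69). Verify: 44 · 11 = 484 ≡ 1 (mod 69). ✓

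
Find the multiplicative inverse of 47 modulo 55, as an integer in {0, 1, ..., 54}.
47^(−1) ≡ 48 (mod 55)

Apply the extended Euclidean algorithm to (55, 47), tracking rows (r, s, t) with s·55 + t·47 = r. Each division r_prev = q·r_cur + r_new produces the new row as (previous row) − q·(current row):
  row A: (55, 1, 0)   [1·55 + 0·47 = 55]
  row B: (47, 0, 1)   [0·55 + 1·47 = 47]
  55 = 1·47 + 8   → row C = row A − 1·row B = (8, 1, −1)   [check: 1·55 − 1·47 = 8]
  47 = 5·8 + 7   → row D = row B − 5·row C = (7, −5, 6)   [check: −5·55 + 6·47 = 7]
  8 = 1·7 + 1   → row E = row C − 1·row D = (1, 6, −7)   [check: 6·55 − 7·47 = 1]
  7 = 7·1 + 0   → remainder 0, stop. gcd = 1 (last nonzero row E).
The gcd is 1, so 47 is invertible mod 55. The last nonzero row gives 6·55 − 7·47 = 1, so t = −7. So 47^(−1) ≡ −7 ≡ 48 (mod 55). Verify: 47 · 48 = 2256 ≡ 1 (mod 55). ✓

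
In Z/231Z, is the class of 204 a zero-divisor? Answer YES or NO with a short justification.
gcd(204, 231) = 3 > 1, so 204 is not a unit in Z/231Z. In Z/nZ every nonzero non-unit is a zero-divisor: explicitly, take b = 231/gcd = 77 ≠ 0 (mod 231); then 204·77 = 15708 = 68·231, i.e. 204·77 ≡ 0 (mod 231). So 204 is a zero-divisor.

Final answer: YES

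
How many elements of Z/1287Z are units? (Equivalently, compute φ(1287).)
Z/1287Z has φ(1287) = 720 units

An element a ∈ Z/1287Z is a unit iff gcd(a, 1287) = 1, so the number of units is φ(1287). φ is multiplicative, with φ(p^e) = p^e − p^(e−1). Factorise 1287 = 3^2 · 11 · 13. Then
  φ(1287) = (3^2 − 3^1) · (11 − 1) · (13 − 1) = 6 · 10 · 12 = 720.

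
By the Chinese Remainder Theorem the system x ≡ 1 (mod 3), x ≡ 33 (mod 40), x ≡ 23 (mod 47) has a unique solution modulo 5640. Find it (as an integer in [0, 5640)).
The moduli 3, 40, 47 are pairwise coprime, so by the CRT there is a unique solution mod 3·40·47 = 5640.
Solve by successive substitution. Start with x ≡ 1 (mod 3).
  Combine with x ≡ 33 (mod 40): write x = 1 + 3·t and require 1 + 3·t ≡ 33 (mod 40), i.e. 3·t ≡ 33 − 1 ≡ 32 (mod 40). Since 3^(−1) ≡ 27 (mod 40), t ≡ 27·32 ≡ 24 (mod 40). So x ≡ 1 + 3·24 = 73 (mod 120).
  Combine with x ≡ 23 (mod 47): write x = 73 + 120·t and require 73 + 120·t ≡ 23 (mod 47), i.e. 120·t ≡ 23 − 73 ≡ 44 (mod 47). Since 120^(−1) ≡ 38 (mod 47) (120 ≡ 26 (mod 47)), t ≡ 38·44 ≡ 27 (mod 47). So x ≡ 73 + 120·27 = 3313 (mod 5640).
Unique solution in [0, 5640): x = 3313.

Final answer: x ≡ 3313 (mod 5640); the representative in [0, 5640) is 3313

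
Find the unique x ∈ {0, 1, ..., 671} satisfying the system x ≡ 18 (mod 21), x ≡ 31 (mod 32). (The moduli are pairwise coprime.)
The moduli 21, 32 are pairwise coprime, so by the CRT there is a unique solution mod 21·32 = 672.
Solve by successive substitution. Start with x ≡ 18 (mod 21).
  Combine with x ≡ 31 (mod 32): write x = 18 + 21·t and require 18 + 21·t ≡ 31 (mod 32), i.e. 21·t ≡ 31 − 18 ≡ 13 (mod 32). Since 21^(−1) ≡ 29 (mod 32), t ≡ 29·13 ≡ 25 (mod 32). So x ≡ 18 + 21·25 = 543 (mod 672).
Unique solution in [0, 672): x = 543.

Final answer: x ≡ 543 (mod 672); the representative in [0, 672) is 543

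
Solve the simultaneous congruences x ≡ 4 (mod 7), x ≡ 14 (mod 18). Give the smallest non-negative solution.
x ≡ 32 (mod 126); the representative in [0, 126) is 32

The moduli 7, 18 are pairwise coprime, so by the CRT there is a unique solution mod 7·18 = 126.
Solve by successive substitution. Start with x ≡ 4 (mod 7).
  Combine with x ≡ 14 (mod 18): write x = 4 + 7·t and require 4 + 7·t ≡ 14 (mod 18), i.e. 7·t ≡ 14 − 4 ≡ 10 (mod 18). Since 7^(−1) ≡ 13 (mod 18), t ≡ 13·10 ≡ 4 (mod 18). So x ≡ 4 + 7·4 = 32 (mod 126).
Unique solution in [0, 126): x = 32.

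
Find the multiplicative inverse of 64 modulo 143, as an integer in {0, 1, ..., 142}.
64^(−1) ≡ 38 (mod 143)

Apply the extended Euclidean algorithm to (143, 64), tracking rows (r, s, t) with s·143 + t·64 = r. Each division r_prev = q·r_cur + r_new produces the new row as (previous row) − q·(current row):
  row A: (143, 1, 0)   [1·143 + 0·64 = 143]
  row B: (64, 0, 1)   [0·143 + 1·64 = 64]
  143 = 2·64 + 15   → row C = row A − 2·row B = (15, 1, −2)   [check: 1·143 − 2·64 = 15]
  64 = 4·15 + 4   → row D = row B − 4·row C = (4, −4, 9)   [check: −4·143 + 9·64 = 4]
  15 = 3·4 + 3   → row E = row C − 3·row D = (3, 13, −29)   [check: 13·143 − 29·64 = 3]
  4 = 1·3 + 1   → row F = row D − 1·row E = (1, −17, 38)   [check: −17·143 + 38·64 = 1]
  3 = 3·1 + 0   → remainder 0, stop. gcd = 1 (last nonzero row F).
The gcd is 1, so 64 is invertible mod 143. The last nonzero row gives −17·143 + 38·64 = 1, so t = 38. So 64^(−1) ≡ 38 (mod 143). Verify: 64 · 38 = 2432 ≡ 1 (mod 143). ✓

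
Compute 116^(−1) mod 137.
116^(−1) ≡ 13 (mod 137)

Apply the extended Euclidean algorithm to (137, 116), tracking rows (r, s, t) with s·137 + t·116 = r. Each division r_prev = q·r_cur + r_new produces the new row as (previous row) − q·(current row):
  row A: (137, 1, 0)   [1·137 + 0·116 = 137]
  row B: (116, 0, 1)   [0·137 + 1·116 = 116]
  137 = 1·116 + 21   → row C = row A − 1·row B = (21, 1, −1)   [check: 1·137 − 1·116 = 21]
  116 = 5·21 + 11   → row D = row B − 5·row C = (11, −5, 6)   [check: −5·137 + 6·116 = 11]
  21 = 1·11 + 10   → row E = row C − 1·row D = (10, 6, −7)   [check: 6·137 − 7·116 = 10]
  11 = 1·10 + 1   → row F = row D − 1·row E = (1, −11, 13)   [check: −11·137 + 13·116 = 1]
  10 = 10·1 + 0   → remainder 0, stop. gcd = 1 (last nonzero row F).
The gcd is 1, so 116 is invertible mod 137. The last nonzero row gives −11·137 + 13·116 = 1, so t = 13. So 116^(−1) ≡ 13 (mod 137). Verify: 116 · 13 = 1508 ≡ 1 (mod 137). ✓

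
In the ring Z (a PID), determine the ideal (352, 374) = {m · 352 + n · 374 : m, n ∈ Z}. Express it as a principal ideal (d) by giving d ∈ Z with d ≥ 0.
In the PID Z, (a, b) is generated by gcd(a, b). Compute gcd(374, 352) with the extended Euclidean algorithm, tracking rows (r, s, t) with s·374 + t·352 = r:
  row A: (374, 1, 0)   [1·374 + 0·352 = 374]
  row B: (352, 0, 1)   [0·374 + 1·352 = 352]
  374 = 1·352 + 22   → row C = row A − 1·row B = (22, 1, −1)   [check: 1·374 − 1·352 = 22]
  352 = 16·22 + 0   → remainder 0, stop. gcd = 22 (last nonzero row C).
So gcd(352, 374) = 22, with Bézout identity 1·374 − 1·352 = 22. Containment (⊇): the Bézout identity exhibits 22 as an element of (352, 374), giving (22) ⊆ (352, 374). Containment (⊆): since 22 | 352 and 22 | 374 (352 = 22·16, 374 = 22·17), every Z-linear combination of 352 and 374 is divisible by 22, so (352, 374) ⊆ (22). Therefore (352, 374) = (22), d = 22.

Final answer: (352, 374) = (22); d = 22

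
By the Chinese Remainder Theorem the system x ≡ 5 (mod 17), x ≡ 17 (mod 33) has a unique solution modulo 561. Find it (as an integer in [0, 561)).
x ≡ 413 (mod 561); the representative in [0, 561) is 413

The moduli 17, 33 are pairwise coprime, so by the CRT there is a unique solution mod 17·33 = 561.
Solve by successive substitution. Start with x ≡ 5 (mod 17).
  Combine with x ≡ 17 (mod 33): write x = 5 + 17·t and require 5 + 17·t ≡ 17 (mod 33), i.e. 17·t ≡ 17 − 5 ≡ 12 (mod 33). Since 17^(−1) ≡ 2 (mod 33), t ≡ 2·12 ≡ 24 (mod 33). So x ≡ 5 + 17·24 = 413 (mod 561).
Unique solution in [0, 561): x = 413.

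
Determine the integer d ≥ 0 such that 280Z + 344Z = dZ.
(280, 344) = (8); d = 8

In the PID Z, (a, b) is generated by gcd(a, b). Compute gcd(344, 280) with the extended Euclidean algorithm, tracking rows (r, s, t) with s·344 + t·280 = r:
  row A: (344, 1, 0)   [1·344 + 0·280 = 344]
  row B: (280, 0, 1)   [0·344 + 1·280 = 280]
  344 = 1·280 + 64   → row C = row A − 1·row B = (64, 1, −1)   [check: 1·344 − 1·280 = 64]
  280 = 4·64 + 24   → row D = row B − 4·row C = (24, −4, 5)   [check: −4·344 + 5·280 = 24]
  64 = 2·24 + 16   → row E = row C − 2·row D = (16, 9, −11)   [check: 9·344 − 11·280 = 16]
  24 = 1·16 + 8   → row F = row D − 1·row E = (8, −13, 16)   [check: −13·344 + 16·280 = 8]
  16 = 2·8 + 0   → remainder 0, stop. gcd = 8 (last nonzero row F).
So gcd(280, 344) = 8, with Bézout identity −13·344 + 16·280 = 8. Containment (⊇): the Bézout identity exhibits 8 as an element of (280, 344), giving (8) ⊆ (280, 344). Containment (⊆): since 8 | 280 and 8 | 344 (280 = 8·35, 344 = 8·43), every Z-linear combination of 280 and 344 is divisible by 8, so (280, 344) ⊆ (8). Therefore (280, 344) = (8), d = 8.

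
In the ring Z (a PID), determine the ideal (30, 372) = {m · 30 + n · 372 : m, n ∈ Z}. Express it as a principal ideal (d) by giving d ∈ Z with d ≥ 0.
In the PID Z, (a, b) is generated by gcd(a, b). Compute gcd(372, 30) with the extended Euclidean algorithm, tracking rows (r, s, t) with s·372 + t·30 = r:
  row A: (372, 1, 0)   [1·372 + 0·30 = 372]
  row B: (30, 0, 1)   [0·372 + 1·30 = 30]
  372 = 12·30 + 12   → row C = row A − 12·row B = (12, 1, −12)   [check: 1·372 − 12·30 = 12]
  30 = 2·12 + 6   → row D = row B − 2·row C = (6, −2, 25)   [check: −2·372 + 25·30 = 6]
  12 = 2·6 + 0   → remainder 0, stop. gcd = 6 (last nonzero row D).
So gcd(30, 372) = 6, with Bézout identity −2·372 + 25·30 = 6. Containment (⊇): the Bézout identity exhibits 6 as an element of (30, 372), giving (6) ⊆ (30, 372). Containment (⊆): since 6 | 30 and 6 | 372 (30 = 6·5, 372 = 6·62), every Z-linear combination of 30 and 372 is divisible by 6, so (30, 372) ⊆ (6). Therefore (30, 372) = (6), d = 6.

Final answer: (30, 372) = (6); d = 6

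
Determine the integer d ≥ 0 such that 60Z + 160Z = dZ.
In the PID Z, (a, b) is generated by gcd(a, b). Compute gcd(160, 60) with the extended Euclidean algorithm, tracking rows (r, s, t) with s·160 + t·60 = r:
  row A: (160, 1, 0)   [1·160 + 0·60 = 160]
  row B: (60, 0, 1)   [0·160 + 1·60 = 60]
  160 = 2·60 + 40   → row C = row A − 2·row B = (40, 1, −2)   [check: 1·160 − 2·60 = 40]
  60 = 1·40 + 20   → row D = row B − 1·row C = (20, −1, 3)   [check: −1·160 + 3·60 = 20]
  40 = 2·20 + 0   → remainder 0, stop. gcd = 20 (last nonzero row D).
So gcd(60, 160) = 20, with Bézout identity −1·160 + 3·60 = 20. Containment (⊇): the Bézout identity exhibits 20 as an element of (60, 160), giving (20) ⊆ (60, 160). Containment (⊆): since 20 | 60 and 20 | 160 (60 = 20·3, 160 = 20·8), every Z-linear combination of 60 and 160 is divisible by 20, so (60, 160) ⊆ (20). Therefore (60, 160) = (20), d = 20.

Final answer: (60, 160) = (20); d = 20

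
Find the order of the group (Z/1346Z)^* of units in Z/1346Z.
(Z/1346Z)^* consists of the classes a with gcd(a, 1346) = 1, so its order is φ(1346). φ is multiplicative, with φ(p^e) = p^e − p^(e−1). Factorise 1346 = 2 · 673. Then
  φ(1346) = (2 − 1) · (673 − 1) = 1 · 672 = 672.
Thus |(Z/1346Z)^*| = 672.

Final answer: |(Z/1346Z)^*| = 672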